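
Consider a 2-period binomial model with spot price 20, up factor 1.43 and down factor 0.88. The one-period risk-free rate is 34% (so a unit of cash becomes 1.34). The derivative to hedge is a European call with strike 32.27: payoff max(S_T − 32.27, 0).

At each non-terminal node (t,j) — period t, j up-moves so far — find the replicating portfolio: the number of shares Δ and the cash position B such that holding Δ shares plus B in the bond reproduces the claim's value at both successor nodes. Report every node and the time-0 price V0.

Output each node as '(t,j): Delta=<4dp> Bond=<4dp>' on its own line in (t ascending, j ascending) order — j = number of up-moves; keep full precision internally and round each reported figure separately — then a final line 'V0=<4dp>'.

Under the risk-neutral measure, an up-move has probability p* = (R−d)/(u−d) = 0.8364 and values discount at R = 1.34.
Terminal values V(2,·): V(2,0)=0.0000, V(2,1)=0.0000, V(2,2)=8.6280
Node (1,0) S=17.6000: V=(p*·0.0000+(1−p*)·0.0000)/1.34=0.0000; Δ=(0.0000−0.0000)/(25.1680−15.4880)=0.0000; B=V−Δ·S=0.0000
Node (1,1) S=28.6000: V=(p*·8.6280+(1−p*)·0.0000)/1.34=5.3852; Δ=(8.6280−0.0000)/(40.8980−25.1680)=0.5485; B=V−Δ·S=-10.3021
Node (0,0) S=20.0000: V=(p*·5.3852+(1−p*)·0.0000)/1.34=3.3612; Δ=(5.3852−0.0000)/(28.6000−17.6000)=0.4896; B=V−Δ·S=-6.4301
Check: Δ(0,0)·S0 + B(0,0) = 3.3612 = V0.

(0,0): Delta=0.4896 Bond=-6.4301
(1,0): Delta=0.0000 Bond=0.0000
(1,1): Delta=0.5485 Bond=-10.3021
V0=3.3612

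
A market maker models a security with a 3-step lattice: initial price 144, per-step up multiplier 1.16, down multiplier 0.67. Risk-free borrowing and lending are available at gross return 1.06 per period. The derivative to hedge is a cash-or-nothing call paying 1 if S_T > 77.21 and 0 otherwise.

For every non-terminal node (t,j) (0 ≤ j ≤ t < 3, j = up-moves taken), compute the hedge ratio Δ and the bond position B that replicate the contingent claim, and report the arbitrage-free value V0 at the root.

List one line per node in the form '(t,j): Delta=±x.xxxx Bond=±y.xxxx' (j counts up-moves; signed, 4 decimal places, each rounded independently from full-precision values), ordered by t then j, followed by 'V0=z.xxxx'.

No-arbitrage ⇒ martingale measure with p* = (R−d)/(u−d) = 0.7959.
Terminal payoffs: V(3,0)=0.0000, V(3,1)=0.0000, V(3,2)=1.0000, V(3,3)=1.0000
(2,0): S=64.6416. Δ = (V_up−V_dn)/(S_up−S_dn) = (0.0000−0.0000)/(74.9843−43.3099) = 0.0000. V = [p*·0.0000 + (1−p*)·0.0000]/1.06 = 0.0000. B = V − Δ·S = 0.0000.
(2,1): S=111.9168. Δ = (V_up−V_dn)/(S_up−S_dn) = (1.0000−0.0000)/(129.8235−74.9843) = 0.0182. V = [p*·1.0000 + (1−p*)·0.0000]/1.06 = 0.7509. B = V − Δ·S = -1.2899.
(2,2): S=193.7664. Δ = (V_up−V_dn)/(S_up−S_dn) = (1.0000−1.0000)/(224.7690−129.8235) = 0.0000. V = [p*·1.0000 + (1−p*)·1.0000]/1.06 = 0.9434. B = V − Δ·S = 0.9434.
(1,0): S=96.4800. Δ = (V_up−V_dn)/(S_up−S_dn) = (0.7509−0.0000)/(111.9168−64.6416) = 0.0159. V = [p*·0.7509 + (1−p*)·0.0000]/1.06 = 0.5638. B = V − Δ·S = -0.9686.
(1,1): S=167.0400. Δ = (V_up−V_dn)/(S_up−S_dn) = (0.9434−0.7509)/(193.7664−111.9168) = 0.0024. V = [p*·0.9434 + (1−p*)·0.7509]/1.06 = 0.8529. B = V − Δ·S = 0.4600.
(0,0): S=144.0000. Δ = (V_up−V_dn)/(S_up−S_dn) = (0.8529−0.5638)/(167.0400−96.4800) = 0.0041. V = [p*·0.8529 + (1−p*)·0.5638]/1.06 = 0.7490. B = V − Δ·S = 0.1589.
Check: Δ(0,0)·S0 + B(0,0) = 0.7490 = V0.

(0,0): Delta=0.0041 Bond=0.1589
(1,0): Delta=0.0159 Bond=-0.9686
(1,1): Delta=0.0024 Bond=0.4600
(2,0): Delta=0.0000 Bond=0.0000
(2,1): Delta=0.0182 Bond=-1.2899
(2,2): Delta=0.0000 Bond=0.9434
V0=0.7490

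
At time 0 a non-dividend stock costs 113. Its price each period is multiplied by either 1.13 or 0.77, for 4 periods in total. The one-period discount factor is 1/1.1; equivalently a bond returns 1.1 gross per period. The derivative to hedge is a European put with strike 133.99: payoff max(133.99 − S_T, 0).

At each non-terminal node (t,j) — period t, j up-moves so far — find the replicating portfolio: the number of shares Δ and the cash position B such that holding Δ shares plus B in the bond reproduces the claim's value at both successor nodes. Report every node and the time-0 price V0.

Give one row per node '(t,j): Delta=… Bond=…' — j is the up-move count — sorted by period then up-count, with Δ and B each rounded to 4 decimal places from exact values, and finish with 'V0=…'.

(0,0): Delta=-0.2851 Bond=34.9688
(1,0): Delta=-1.0000 Bond=100.6687
(1,1): Delta=-0.2408 Bond=32.8109
(2,0): Delta=-1.0000 Bond=110.7355
(2,1): Delta=-1.0000 Bond=110.7355
(2,2): Delta=-0.1938 Bond=29.3062
(3,0): Delta=-1.0000 Bond=121.8091
(3,1): Delta=-1.0000 Bond=121.8091
(3,2): Delta=-1.0000 Bond=121.8091
(3,3): Delta=-0.1438 Bond=24.0939
V0=2.7519

Risk-neutral probability p* = (R−d)/(u−d) = (1.1−0.77)/(1.13−0.77) = 0.9167.
At expiry t=4: V(4,0)=94.2671, V(4,1)=75.6953, V(4,2)=48.4406, V(4,3)=8.4435, V(4,4)=0.0000
(3,0): S=51.5882. Δ = (V_up−V_dn)/(S_up−S_dn) = (75.6953−94.2671)/(58.2947−39.7229) = -1.0000. V = [p*·75.6953 + (1−p*)·94.2671]/1.1 = 70.2209. B = V − Δ·S = 121.8091.
(3,1): S=75.7074. Δ = (V_up−V_dn)/(S_up−S_dn) = (48.4406−75.6953)/(85.5494−58.2947) = -1.0000. V = [p*·48.4406 + (1−p*)·75.6953]/1.1 = 46.1017. B = V − Δ·S = 121.8091.
(3,2): S=111.1031. Δ = (V_up−V_dn)/(S_up−S_dn) = (8.4435−48.4406)/(125.5465−85.5494) = -1.0000. V = [p*·8.4435 + (1−p*)·48.4406]/1.1 = 10.7060. B = V − Δ·S = 121.8091.
(3,3): S=163.0474. Δ = (V_up−V_dn)/(S_up−S_dn) = (0.0000−8.4435)/(184.2435−125.5465) = -0.1438. V = [p*·0.0000 + (1−p*)·8.4435]/1.1 = 0.6397. B = V − Δ·S = 24.0939.
(2,0): S=66.9977. Δ = (V_up−V_dn)/(S_up−S_dn) = (46.1017−70.2209)/(75.7074−51.5882) = -1.0000. V = [p*·46.1017 + (1−p*)·70.2209]/1.1 = 43.7378. B = V − Δ·S = 110.7355.
(2,1): S=98.3213. Δ = (V_up−V_dn)/(S_up−S_dn) = (10.7060−46.1017)/(111.1031−75.7074) = -1.0000. V = [p*·10.7060 + (1−p*)·46.1017]/1.1 = 12.4142. B = V − Δ·S = 110.7355.
(2,2): S=144.2897. Δ = (V_up−V_dn)/(S_up−S_dn) = (0.6397−10.7060)/(163.0474−111.1031) = -0.1938. V = [p*·0.6397 + (1−p*)·10.7060]/1.1 = 1.3441. B = V − Δ·S = 29.3062.
(1,0): S=87.0100. Δ = (V_up−V_dn)/(S_up−S_dn) = (12.4142−43.7378)/(98.3213−66.9977) = -1.0000. V = [p*·12.4142 + (1−p*)·43.7378]/1.1 = 13.6587. B = V − Δ·S = 100.6687.
(1,1): S=127.6900. Δ = (V_up−V_dn)/(S_up−S_dn) = (1.3441−12.4142)/(144.2897−98.3213) = -0.2408. V = [p*·1.3441 + (1−p*)·12.4142]/1.1 = 2.0606. B = V − Δ·S = 32.8109.
(0,0): S=113.0000. Δ = (V_up−V_dn)/(S_up−S_dn) = (2.0606−13.6587)/(127.6900−87.0100) = -0.2851. V = [p*·2.0606 + (1−p*)·13.6587]/1.1 = 2.7519. B = V − Δ·S = 34.9688.
Self-financing check: at every node Δ·S+B equals the discounted successor values.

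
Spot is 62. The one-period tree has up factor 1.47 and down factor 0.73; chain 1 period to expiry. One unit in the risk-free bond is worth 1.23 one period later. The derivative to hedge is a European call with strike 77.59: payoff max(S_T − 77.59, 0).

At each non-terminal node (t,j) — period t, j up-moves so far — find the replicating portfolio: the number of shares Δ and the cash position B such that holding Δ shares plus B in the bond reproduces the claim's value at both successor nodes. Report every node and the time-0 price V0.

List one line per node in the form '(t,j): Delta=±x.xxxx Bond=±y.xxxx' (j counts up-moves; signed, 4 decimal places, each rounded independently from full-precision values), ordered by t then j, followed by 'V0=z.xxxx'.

Under the risk-neutral measure, an up-move has probability p* = (R−d)/(u−d) = 0.6757 and values discount at R = 1.23.
Terminal payoffs: V(1,0)=0.0000, V(1,1)=13.5500
(0,0): S=62.0000. Δ = (V_up−V_dn)/(S_up−S_dn) = (13.5500−0.0000)/(91.1400−45.2600) = 0.2953. V = [p*·13.5500 + (1−p*)·0.0000]/1.23 = 7.4434. B = V − Δ·S = -10.8674.
The time-0 hedge costs 7.4434, which is the no-arbitrage price.

(0,0): Delta=0.2953 Bond=-10.8674
V0=7.4434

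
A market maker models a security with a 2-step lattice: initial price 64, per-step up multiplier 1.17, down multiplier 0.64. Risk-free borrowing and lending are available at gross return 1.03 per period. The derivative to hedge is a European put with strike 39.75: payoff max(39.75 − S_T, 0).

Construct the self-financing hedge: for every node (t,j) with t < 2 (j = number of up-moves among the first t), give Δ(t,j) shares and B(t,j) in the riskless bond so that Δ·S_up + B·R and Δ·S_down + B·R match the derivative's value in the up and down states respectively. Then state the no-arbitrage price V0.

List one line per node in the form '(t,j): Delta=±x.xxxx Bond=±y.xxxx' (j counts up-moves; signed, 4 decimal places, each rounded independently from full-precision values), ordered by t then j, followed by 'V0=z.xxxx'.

Since d<R<u, set p* = (R−d)/(u−d) = 0.7358; price each node as the discounted p*-expectation of its children.
Payoff layer (t=2): V(2,0)=13.5356, V(2,1)=0.0000, V(2,2)=0.0000
  t=1,j=0: stock 40.9600 → up 47.9232 (V=0.0000), down 26.2144 (V=13.5356). Price 3.4713; hedge Δ=-0.6235, bond B=29.0102.
  t=1,j=1: stock 74.8800 → up 87.6096 (V=0.0000), down 47.9232 (V=0.0000). Price 0.0000; hedge Δ=0.0000, bond B=0.0000.
  t=0,j=0: stock 64.0000 → up 74.8800 (V=0.0000), down 40.9600 (V=3.4713). Price 0.8902; hedge Δ=-0.1023, bond B=7.4399.
Check: Δ(0,0)·S0 + B(0,0) = 0.8902 = V0.

(0,0): Delta=-0.1023 Bond=7.4399
(1,0): Delta=-0.6235 Bond=29.0102
(1,1): Delta=0.0000 Bond=0.0000
V0=0.8902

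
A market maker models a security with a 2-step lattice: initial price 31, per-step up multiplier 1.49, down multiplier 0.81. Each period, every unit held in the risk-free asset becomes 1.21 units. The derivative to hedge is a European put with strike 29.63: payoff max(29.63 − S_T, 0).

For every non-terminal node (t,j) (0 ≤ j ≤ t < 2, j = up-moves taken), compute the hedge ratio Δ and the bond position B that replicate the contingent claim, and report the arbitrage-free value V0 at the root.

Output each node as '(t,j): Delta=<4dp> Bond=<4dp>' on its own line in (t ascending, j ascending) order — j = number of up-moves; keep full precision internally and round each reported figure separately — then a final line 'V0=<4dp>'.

(0,0): Delta=-0.1500 Bond=5.7255
(1,0): Delta=-0.5441 Bond=16.8248
(1,1): Delta=0.0000 Bond=0.0000
V0=1.0759

The replicating-portfolio and risk-neutral prices coincide; use p* = (1.21−0.81)/(1.49−0.81) = 0.5882 for the latter.
Terminal payoffs: V(2,0)=9.2909, V(2,1)=0.0000, V(2,2)=0.0000
  t=1,j=0: stock 25.1100 → up 37.4139 (V=0.0000), down 20.3391 (V=9.2909). Price 3.1617; hedge Δ=-0.5441, bond B=16.8248.
  t=1,j=1: stock 46.1900 → up 68.8231 (V=0.0000), down 37.4139 (V=0.0000). Price 0.0000; hedge Δ=0.0000, bond B=0.0000.
  t=0,j=0: stock 31.0000 → up 46.1900 (V=0.0000), down 25.1100 (V=3.1617). Price 1.0759; hedge Δ=-0.1500, bond B=5.7255.
Each (Δ,B) replicates both successor values, so the strategy is self-financing and V0 is arbitrage-free.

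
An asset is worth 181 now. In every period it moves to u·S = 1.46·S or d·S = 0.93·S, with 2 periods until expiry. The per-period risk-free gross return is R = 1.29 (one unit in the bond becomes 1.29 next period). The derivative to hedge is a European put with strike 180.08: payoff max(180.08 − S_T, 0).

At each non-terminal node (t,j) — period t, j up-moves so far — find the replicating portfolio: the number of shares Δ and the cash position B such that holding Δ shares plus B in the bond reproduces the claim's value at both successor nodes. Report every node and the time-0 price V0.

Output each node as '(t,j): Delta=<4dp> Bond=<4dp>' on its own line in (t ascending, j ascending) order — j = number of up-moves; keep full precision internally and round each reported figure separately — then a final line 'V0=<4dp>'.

(0,0): Delta=-0.0610 Bond=12.4954
(1,0): Delta=-0.2638 Bond=50.2535
(1,1): Delta=0.0000 Bond=0.0000
V0=1.4549

Risk-neutral probability p* = (R−d)/(u−d) = (1.29−0.93)/(1.46−0.93) = 0.6792.
At expiry t=2: V(2,0)=23.5331, V(2,1)=0.0000, V(2,2)=0.0000
(1,0): S=168.3300. Δ = (V_up−V_dn)/(S_up−S_dn) = (0.0000−23.5331)/(245.7618−156.5469) = -0.2638. V = [p*·0.0000 + (1−p*)·23.5331]/1.29 = 5.8514. B = V − Δ·S = 50.2535.
(1,1): S=264.2600. Δ = (V_up−V_dn)/(S_up−S_dn) = (0.0000−0.0000)/(385.8196−245.7618) = 0.0000. V = [p*·0.0000 + (1−p*)·0.0000]/1.29 = 0.0000. B = V − Δ·S = 0.0000.
(0,0): S=181.0000. Δ = (V_up−V_dn)/(S_up−S_dn) = (0.0000−5.8514)/(264.2600−168.3300) = -0.0610. V = [p*·0.0000 + (1−p*)·5.8514]/1.29 = 1.4549. B = V − Δ·S = 12.4954.
Each (Δ,B) replicates both successor values, so the strategy is self-financing and V0 is arbitrage-free.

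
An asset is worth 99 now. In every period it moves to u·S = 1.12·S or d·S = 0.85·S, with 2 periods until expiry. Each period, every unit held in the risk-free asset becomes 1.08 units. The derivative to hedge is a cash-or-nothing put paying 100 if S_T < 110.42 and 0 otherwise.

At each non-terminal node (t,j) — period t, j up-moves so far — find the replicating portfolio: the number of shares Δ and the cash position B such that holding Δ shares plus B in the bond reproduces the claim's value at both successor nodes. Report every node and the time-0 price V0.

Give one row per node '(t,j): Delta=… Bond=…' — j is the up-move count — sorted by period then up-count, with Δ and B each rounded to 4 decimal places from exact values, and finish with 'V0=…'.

The replicating-portfolio and risk-neutral prices coincide; use p* = (1.08−0.85)/(1.12−0.85) = 0.8519 for the latter.
At expiry t=2: V(2,0)=100.0000, V(2,1)=100.0000, V(2,2)=0.0000
  t=1,j=0: stock 84.1500 → up 94.2480 (V=100.0000), down 71.5275 (V=100.0000). Price 92.5926; hedge Δ=0.0000, bond B=92.5926.
  t=1,j=1: stock 110.8800 → up 124.1856 (V=0.0000), down 94.2480 (V=100.0000). Price 13.7174; hedge Δ=-3.3403, bond B=384.0878.
  t=0,j=0: stock 99.0000 → up 110.8800 (V=13.7174), down 84.1500 (V=92.5926). Price 23.5210; hedge Δ=-2.9508, bond B=315.6512.
Each (Δ,B) replicates both successor values, so the strategy is self-financing and V0 is arbitrage-free.

(0,0): Delta=-2.9508 Bond=315.6512
(1,0): Delta=0.0000 Bond=92.5926
(1,1): Delta=-3.3403 Bond=384.0878
V0=23.5210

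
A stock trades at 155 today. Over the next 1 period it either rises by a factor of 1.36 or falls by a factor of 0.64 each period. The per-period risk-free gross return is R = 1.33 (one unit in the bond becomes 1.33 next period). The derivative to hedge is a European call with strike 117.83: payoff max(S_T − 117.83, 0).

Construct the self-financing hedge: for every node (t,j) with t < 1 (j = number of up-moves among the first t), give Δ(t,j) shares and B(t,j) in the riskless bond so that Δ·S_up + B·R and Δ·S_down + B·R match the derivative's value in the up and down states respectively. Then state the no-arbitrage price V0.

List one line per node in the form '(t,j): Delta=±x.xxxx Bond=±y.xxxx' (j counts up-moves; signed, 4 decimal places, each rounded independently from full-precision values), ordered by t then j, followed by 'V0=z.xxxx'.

(0,0): Delta=0.8331 Bond=-62.1353
V0=66.9897

The replicating-portfolio and risk-neutral prices coincide; use p* = (1.33−0.64)/(1.36−0.64) = 0.9583 for the latter.
At expiry t=1: V(1,0)=0.0000, V(1,1)=92.9700
  t=0,j=0: stock 155.0000 → up 210.8000 (V=92.9700), down 99.2000 (V=0.0000). Price 66.9897; hedge Δ=0.8331, bond B=-62.1353.
The time-0 hedge costs 66.9897, which is the no-arbitrage price.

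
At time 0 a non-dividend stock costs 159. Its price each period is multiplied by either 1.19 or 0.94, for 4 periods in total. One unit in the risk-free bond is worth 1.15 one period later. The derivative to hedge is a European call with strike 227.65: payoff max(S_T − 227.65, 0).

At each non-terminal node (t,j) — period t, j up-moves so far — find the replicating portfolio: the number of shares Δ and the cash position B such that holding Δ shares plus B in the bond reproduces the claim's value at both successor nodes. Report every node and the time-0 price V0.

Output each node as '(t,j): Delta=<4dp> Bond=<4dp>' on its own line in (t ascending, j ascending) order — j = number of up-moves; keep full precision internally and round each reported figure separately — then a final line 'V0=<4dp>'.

(0,0): Delta=0.7924 Bond=-94.7765
(1,0): Delta=0.3457 Bond=-42.2393
(1,1): Delta=0.8596 Bond=-121.7079
(2,0): Delta=0.0000 Bond=0.0000
(2,1): Delta=0.3978 Bond=-57.8277
(2,2): Delta=0.9291 Bond=-155.6091
(3,0): Delta=0.0000 Bond=0.0000
(3,1): Delta=0.0000 Bond=0.0000
(3,2): Delta=0.4576 Bond=-79.1688
(3,3): Delta=1.0000 Bond=-197.9565
V0=31.2122

Since d<R<u, set p* = (R−d)/(u−d) = 0.8400; price each node as the discounted p*-expectation of its children.
Payoff layer (t=4): V(4,0)=0.0000, V(4,1)=0.0000, V(4,2)=0.0000, V(4,3)=24.2139, V(4,4)=91.1989
  t=3,j=0: stock 132.0629 → up 157.1548 (V=0.0000), down 124.1391 (V=0.0000). Price 0.0000; hedge Δ=0.0000, bond B=0.0000.
  t=3,j=1: stock 167.1860 → up 198.9513 (V=0.0000), down 157.1548 (V=0.0000). Price 0.0000; hedge Δ=0.0000, bond B=0.0000.
  t=3,j=2: stock 211.6503 → up 251.8639 (V=24.2139), down 198.9513 (V=0.0000). Price 17.6866; hedge Δ=0.4576, bond B=-79.1688.
  t=3,j=3: stock 267.9403 → up 318.8489 (V=91.1989), down 251.8639 (V=24.2139). Price 69.9838; hedge Δ=1.0000, bond B=-197.9565.
  t=2,j=0: stock 140.4924 → up 167.1860 (V=0.0000), down 132.0629 (V=0.0000). Price 0.0000; hedge Δ=0.0000, bond B=0.0000.
  t=2,j=1: stock 177.8574 → up 211.6503 (V=17.6866), down 167.1860 (V=0.0000). Price 12.9189; hedge Δ=0.3978, bond B=-57.8277.
  t=2,j=2: stock 225.1599 → up 267.9403 (V=69.9838), down 211.6503 (V=17.6866). Price 53.5793; hedge Δ=0.9291, bond B=-155.6091.
  t=1,j=0: stock 149.4600 → up 177.8574 (V=12.9189), down 140.4924 (V=0.0000). Price 9.4364; hedge Δ=0.3457, bond B=-42.2393.
  t=1,j=1: stock 189.2100 → up 225.1599 (V=53.5793), down 177.8574 (V=12.9189). Price 40.9336; hedge Δ=0.8596, bond B=-121.7079.
  t=0,j=0: stock 159.0000 → up 189.2100 (V=40.9336), down 149.4600 (V=9.4364). Price 31.2122; hedge Δ=0.7924, bond B=-94.7765.
Each (Δ,B) replicates both successor values, so the strategy is self-financing and V0 is arbitrage-free.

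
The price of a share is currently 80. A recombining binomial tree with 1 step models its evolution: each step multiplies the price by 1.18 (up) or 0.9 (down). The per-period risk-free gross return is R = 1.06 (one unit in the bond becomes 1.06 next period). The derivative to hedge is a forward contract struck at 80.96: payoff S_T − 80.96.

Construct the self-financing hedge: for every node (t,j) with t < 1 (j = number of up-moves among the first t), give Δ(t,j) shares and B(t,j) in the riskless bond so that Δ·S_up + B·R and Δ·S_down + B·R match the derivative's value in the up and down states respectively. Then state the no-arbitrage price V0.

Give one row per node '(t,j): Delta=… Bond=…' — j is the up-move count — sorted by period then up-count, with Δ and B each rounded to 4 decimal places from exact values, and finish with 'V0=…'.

Since d<R<u, set p* = (R−d)/(u−d) = 0.5714; price each node as the discounted p*-expectation of its children.
Payoff layer (t=1): V(1,0)=-8.9600, V(1,1)=13.4400
Node (0,0) S=80.0000: V=(p*·13.4400+(1−p*)·-8.9600)/1.06=3.6226; Δ=(13.4400−-8.9600)/(94.4000−72.0000)=1.0000; B=V−Δ·S=-76.3774
Root portfolio cost Δ·80+B reproduces V0=3.6226.

(0,0): Delta=1.0000 Bond=-76.3774
V0=3.6226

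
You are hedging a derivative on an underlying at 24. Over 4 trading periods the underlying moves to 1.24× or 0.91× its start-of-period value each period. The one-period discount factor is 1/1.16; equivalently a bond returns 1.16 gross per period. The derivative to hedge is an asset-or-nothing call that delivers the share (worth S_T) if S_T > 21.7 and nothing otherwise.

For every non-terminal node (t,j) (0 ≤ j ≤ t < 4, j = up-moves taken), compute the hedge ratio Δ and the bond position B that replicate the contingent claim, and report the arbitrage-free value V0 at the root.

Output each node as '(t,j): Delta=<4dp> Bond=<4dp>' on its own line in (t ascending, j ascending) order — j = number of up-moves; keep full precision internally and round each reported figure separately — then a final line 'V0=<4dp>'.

(0,0): Delta=1.0190 Bond=-0.4866
(1,0): Delta=1.0997 Bond=-2.3284
(1,1): Delta=1.0000 Bond=0.0000
(2,0): Delta=1.5244 Bond=-11.1415
(2,1): Delta=1.0000 Bond=0.0000
(2,2): Delta=1.0000 Bond=0.0000
(3,0): Delta=3.7576 Bond=-53.3122
(3,1): Delta=1.0000 Bond=0.0000
(3,2): Delta=1.0000 Bond=0.0000
(3,3): Delta=1.0000 Bond=0.0000
V0=23.9686

No-arbitrage ⇒ martingale measure with p* = (R−d)/(u−d) = 0.7576.
Payoff layer (t=4): V(4,0)=0.0000, V(4,1)=22.4263, V(4,2)=30.5589, V(4,3)=41.6407, V(4,4)=56.7411
  t=3,j=0: stock 18.0857 → up 22.4263 (V=22.4263), down 16.4580 (V=0.0000). Price 14.6462; hedge Δ=3.7576, bond B=-53.3122.
  t=3,j=1: stock 24.6443 → up 30.5589 (V=30.5589), down 22.4263 (V=22.4263). Price 24.6443; hedge Δ=1.0000, bond B=0.0000.
  t=3,j=2: stock 33.5812 → up 41.6407 (V=41.6407), down 30.5589 (V=30.5589). Price 33.5812; hedge Δ=1.0000, bond B=0.0000.
  t=3,j=3: stock 45.7590 → up 56.7411 (V=56.7411), down 41.6407 (V=41.6407). Price 45.7590; hedge Δ=1.0000, bond B=0.0000.
  t=2,j=0: stock 19.8744 → up 24.6443 (V=24.6443), down 18.0857 (V=14.6462). Price 19.1556; hedge Δ=1.5244, bond B=-11.1415.
  t=2,j=1: stock 27.0816 → up 33.5812 (V=33.5812), down 24.6443 (V=24.6443). Price 27.0816; hedge Δ=1.0000, bond B=0.0000.
  t=2,j=2: stock 36.9024 → up 45.7590 (V=45.7590), down 33.5812 (V=33.5812). Price 36.9024; hedge Δ=1.0000, bond B=0.0000.
  t=1,j=0: stock 21.8400 → up 27.0816 (V=27.0816), down 19.8744 (V=19.1556). Price 21.6898; hedge Δ=1.0997, bond B=-2.3284.
  t=1,j=1: stock 29.7600 → up 36.9024 (V=36.9024), down 27.0816 (V=27.0816). Price 29.7600; hedge Δ=1.0000, bond B=0.0000.
  t=0,j=0: stock 24.0000 → up 29.7600 (V=29.7600), down 21.8400 (V=21.6898). Price 23.9686; hedge Δ=1.0190, bond B=-0.4866.
Root portfolio cost Δ·24+B reproduces V0=23.9686.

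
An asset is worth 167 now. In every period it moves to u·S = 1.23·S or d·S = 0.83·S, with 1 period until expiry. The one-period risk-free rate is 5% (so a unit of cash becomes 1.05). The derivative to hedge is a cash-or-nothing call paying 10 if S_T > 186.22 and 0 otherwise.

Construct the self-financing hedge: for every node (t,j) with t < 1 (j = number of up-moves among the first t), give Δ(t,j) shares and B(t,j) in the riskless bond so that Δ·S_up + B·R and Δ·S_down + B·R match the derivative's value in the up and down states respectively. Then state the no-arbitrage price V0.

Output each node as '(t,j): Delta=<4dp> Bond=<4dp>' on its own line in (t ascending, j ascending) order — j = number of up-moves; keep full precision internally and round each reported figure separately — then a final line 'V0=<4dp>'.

(0,0): Delta=0.1497 Bond=-19.7619
V0=5.2381

No-arbitrage ⇒ martingale measure with p* = (R−d)/(u−d) = 0.5500.
Terminal payoffs: V(1,0)=0.0000, V(1,1)=10.0000
  t=0,j=0: stock 167.0000 → up 205.4100 (V=10.0000), down 138.6100 (V=0.0000). Price 5.2381; hedge Δ=0.1497, bond B=-19.7619.
Root portfolio cost Δ·167+B reproduces V0=5.2381.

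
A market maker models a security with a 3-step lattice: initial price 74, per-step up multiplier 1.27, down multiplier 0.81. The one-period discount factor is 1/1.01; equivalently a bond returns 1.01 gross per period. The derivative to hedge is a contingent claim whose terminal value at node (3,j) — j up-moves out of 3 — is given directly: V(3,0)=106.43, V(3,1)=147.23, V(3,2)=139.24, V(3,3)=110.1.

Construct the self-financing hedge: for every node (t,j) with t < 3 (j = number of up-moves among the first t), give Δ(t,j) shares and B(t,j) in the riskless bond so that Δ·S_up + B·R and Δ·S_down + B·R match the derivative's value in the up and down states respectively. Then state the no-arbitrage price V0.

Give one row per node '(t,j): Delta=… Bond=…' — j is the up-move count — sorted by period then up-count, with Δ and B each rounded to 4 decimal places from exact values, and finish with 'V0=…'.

Since d<R<u, set p* = (R−d)/(u−d) = 0.4348; price each node as the discounted p*-expectation of its children.
Terminal values V(3,·): V(3,0)=106.4300, V(3,1)=147.2300, V(3,2)=139.2400, V(3,3)=110.1000
Node (2,0) S=48.5514: V=(p*·147.2300+(1−p*)·106.4300)/1.01=122.9397; Δ=(147.2300−106.4300)/(61.6603−39.3266)=1.8268; B=V−Δ·S=34.2441
Node (2,1) S=76.1238: V=(p*·139.2400+(1−p*)·147.2300)/1.01=142.3328; Δ=(139.2400−147.2300)/(96.6772−61.6603)=-0.2282; B=V−Δ·S=159.7023
Node (2,2) S=119.3546: V=(p*·110.1000+(1−p*)·139.2400)/1.01=125.3173; Δ=(110.1000−139.2400)/(151.5803−96.6772)=-0.5308; B=V−Δ·S=188.6651
Node (1,0) S=59.9400: V=(p*·142.3328+(1−p*)·122.9397)/1.01=130.0708; Δ=(142.3328−122.9397)/(76.1238−48.5514)=0.7033; B=V−Δ·S=87.9120
Node (1,1) S=93.9800: V=(p*·125.3173+(1−p*)·142.3328)/1.01=133.5987; Δ=(125.3173−142.3328)/(119.3546−76.1238)=-0.3936; B=V−Δ·S=170.5889
Node (0,0) S=74.0000: V=(p*·133.5987+(1−p*)·130.0708)/1.01=130.3017; Δ=(133.5987−130.0708)/(93.9800−59.9400)=0.1036; B=V−Δ·S=122.6322
Check: Δ(0,0)·S0 + B(0,0) = 130.3017 = V0.

(0,0): Delta=0.1036 Bond=122.6322
(1,0): Delta=0.7033 Bond=87.9120
(1,1): Delta=-0.3936 Bond=170.5889
(2,0): Delta=1.8268 Bond=34.2441
(2,1): Delta=-0.2282 Bond=159.7023
(2,2): Delta=-0.5308 Bond=188.6651
V0=130.3017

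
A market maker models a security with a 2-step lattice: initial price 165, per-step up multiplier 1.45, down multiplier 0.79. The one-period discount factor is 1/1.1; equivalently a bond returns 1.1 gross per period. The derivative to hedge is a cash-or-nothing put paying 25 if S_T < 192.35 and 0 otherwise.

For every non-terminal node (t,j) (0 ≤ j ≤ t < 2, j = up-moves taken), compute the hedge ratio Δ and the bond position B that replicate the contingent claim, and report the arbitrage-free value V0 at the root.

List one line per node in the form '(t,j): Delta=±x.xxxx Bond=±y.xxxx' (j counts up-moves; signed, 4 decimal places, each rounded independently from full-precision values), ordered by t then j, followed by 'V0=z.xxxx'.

(0,0): Delta=-0.0980 Bond=32.2771
(1,0): Delta=0.0000 Bond=22.7273
(1,1): Delta=-0.1583 Bond=49.9311
V0=16.1030

Since d<R<u, set p* = (R−d)/(u−d) = 0.4697; price each node as the discounted p*-expectation of its children.
Terminal values V(2,·): V(2,0)=25.0000, V(2,1)=25.0000, V(2,2)=0.0000
(1,0): S=130.3500. Δ = (V_up−V_dn)/(S_up−S_dn) = (25.0000−25.0000)/(189.0075−102.9765) = 0.0000. V = [p*·25.0000 + (1−p*)·25.0000]/1.1 = 22.7273. B = V − Δ·S = 22.7273.
(1,1): S=239.2500. Δ = (V_up−V_dn)/(S_up−S_dn) = (0.0000−25.0000)/(346.9125−189.0075) = -0.1583. V = [p*·0.0000 + (1−p*)·25.0000]/1.1 = 12.0523. B = V − Δ·S = 49.9311.
(0,0): S=165.0000. Δ = (V_up−V_dn)/(S_up−S_dn) = (12.0523−22.7273)/(239.2500−130.3500) = -0.0980. V = [p*·12.0523 + (1−p*)·22.7273]/1.1 = 16.1030. B = V − Δ·S = 32.2771.
Root portfolio cost Δ·165+B reproduces V0=16.1030.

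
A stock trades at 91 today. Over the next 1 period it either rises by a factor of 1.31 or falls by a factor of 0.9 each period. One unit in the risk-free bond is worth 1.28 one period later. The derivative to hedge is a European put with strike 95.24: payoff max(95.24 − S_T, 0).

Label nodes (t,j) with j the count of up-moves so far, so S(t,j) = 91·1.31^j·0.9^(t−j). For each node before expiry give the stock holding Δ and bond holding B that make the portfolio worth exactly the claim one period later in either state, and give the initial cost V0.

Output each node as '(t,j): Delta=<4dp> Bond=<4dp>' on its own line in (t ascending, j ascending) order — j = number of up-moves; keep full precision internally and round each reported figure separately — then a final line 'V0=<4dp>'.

(0,0): Delta=-0.3575 Bond=33.2992
V0=0.7626

Under the risk-neutral measure, an up-move has probability p* = (R−d)/(u−d) = 0.9268 and values discount at R = 1.28.
At expiry t=1: V(1,0)=13.3400, V(1,1)=0.0000
  t=0,j=0: stock 91.0000 → up 119.2100 (V=0.0000), down 81.9000 (V=13.3400). Price 0.7626; hedge Δ=-0.3575, bond B=33.2992.
Check: Δ(0,0)·S0 + B(0,0) = 0.7626 = V0.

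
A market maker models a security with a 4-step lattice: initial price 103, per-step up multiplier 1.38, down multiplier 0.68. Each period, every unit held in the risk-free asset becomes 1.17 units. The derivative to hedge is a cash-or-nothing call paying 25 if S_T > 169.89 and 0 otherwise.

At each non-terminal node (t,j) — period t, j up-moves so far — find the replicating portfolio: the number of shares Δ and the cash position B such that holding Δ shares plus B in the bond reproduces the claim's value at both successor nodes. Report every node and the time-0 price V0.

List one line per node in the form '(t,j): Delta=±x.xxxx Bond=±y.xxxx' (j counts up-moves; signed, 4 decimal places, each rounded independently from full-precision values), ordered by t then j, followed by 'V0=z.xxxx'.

(0,0): Delta=0.0955 Bond=-1.1393
(1,0): Delta=0.1825 Bond=-7.4300
(1,1): Delta=0.0771 Bond=1.2800
(2,0): Delta=0.0000 Bond=0.0000
(2,1): Delta=0.2211 Bond=-12.4187
(2,2): Delta=0.0467 Bond=7.4617
(3,0): Delta=0.0000 Bond=0.0000
(3,1): Delta=0.0000 Bond=0.0000
(3,2): Delta=0.2678 Bond=-20.7570
(3,3): Delta=0.0000 Bond=21.3675
V0=8.6945

Under the risk-neutral measure, an up-move has probability p* = (R−d)/(u−d) = 0.7000 and values discount at R = 1.17.
Terminal payoffs: V(4,0)=0.0000, V(4,1)=0.0000, V(4,2)=0.0000, V(4,3)=25.0000, V(4,4)=25.0000
Node (3,0) S=32.3865: V=(p*·0.0000+(1−p*)·0.0000)/1.17=0.0000; Δ=(0.0000−0.0000)/(44.6934−22.0228)=0.0000; B=V−Δ·S=0.0000
Node (3,1) S=65.7255: V=(p*·0.0000+(1−p*)·0.0000)/1.17=0.0000; Δ=(0.0000−0.0000)/(90.7012−44.6934)=0.0000; B=V−Δ·S=0.0000
Node (3,2) S=133.3842: V=(p*·25.0000+(1−p*)·0.0000)/1.17=14.9573; Δ=(25.0000−0.0000)/(184.0702−90.7012)=0.2678; B=V−Δ·S=-20.7570
Node (3,3) S=270.6914: V=(p*·25.0000+(1−p*)·25.0000)/1.17=21.3675; Δ=(25.0000−25.0000)/(373.5542−184.0702)=0.0000; B=V−Δ·S=21.3675
Node (2,0) S=47.6272: V=(p*·0.0000+(1−p*)·0.0000)/1.17=0.0000; Δ=(0.0000−0.0000)/(65.7255−32.3865)=0.0000; B=V−Δ·S=0.0000
Node (2,1) S=96.6552: V=(p*·14.9573+(1−p*)·0.0000)/1.17=8.9488; Δ=(14.9573−0.0000)/(133.3842−65.7255)=0.2211; B=V−Δ·S=-12.4187
Node (2,2) S=196.1532: V=(p*·21.3675+(1−p*)·14.9573)/1.17=16.6192; Δ=(21.3675−14.9573)/(270.6914−133.3842)=0.0467; B=V−Δ·S=7.4617
Node (1,0) S=70.0400: V=(p*·8.9488+(1−p*)·0.0000)/1.17=5.3540; Δ=(8.9488−0.0000)/(96.6552−47.6272)=0.1825; B=V−Δ·S=-7.4300
Node (1,1) S=142.1400: V=(p*·16.6192+(1−p*)·8.9488)/1.17=12.2377; Δ=(16.6192−8.9488)/(196.1532−96.6552)=0.0771; B=V−Δ·S=1.2800
Node (0,0) S=103.0000: V=(p*·12.2377+(1−p*)·5.3540)/1.17=8.6945; Δ=(12.2377−5.3540)/(142.1400−70.0400)=0.0955; B=V−Δ·S=-1.1393
Check: Δ(0,0)·S0 + B(0,0) = 8.6945 = V0.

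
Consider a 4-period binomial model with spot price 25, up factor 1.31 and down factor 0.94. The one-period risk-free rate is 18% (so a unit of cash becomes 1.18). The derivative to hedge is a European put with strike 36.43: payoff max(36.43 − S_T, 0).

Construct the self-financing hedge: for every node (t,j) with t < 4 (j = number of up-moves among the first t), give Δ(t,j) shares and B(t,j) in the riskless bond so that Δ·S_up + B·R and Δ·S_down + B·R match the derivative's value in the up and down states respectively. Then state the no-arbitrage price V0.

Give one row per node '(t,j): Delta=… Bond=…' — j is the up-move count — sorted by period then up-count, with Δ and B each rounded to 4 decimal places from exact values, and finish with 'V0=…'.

(0,0): Delta=-0.1678 Bond=4.8634
(1,0): Delta=-0.4258 Bond=11.8013
(1,1): Delta=-0.0675 Bond=2.4549
(2,0): Delta=-0.9006 Bond=24.4135
(2,1): Delta=-0.2412 Bond=8.2447
(2,2): Delta=0.0000 Bond=0.0000
(3,0): Delta=-1.0000 Bond=30.8729
(3,1): Delta=-0.8619 Bond=27.6893
(3,2): Delta=0.0000 Bond=0.0000
(3,3): Delta=0.0000 Bond=0.0000
V0=0.6686

Risk-neutral probability p* = (R−d)/(u−d) = (1.18−0.94)/(1.31−0.94) = 0.6486.
Payoff layer (t=4): V(4,0)=16.9113, V(4,1)=9.2284, V(4,2)=0.0000, V(4,3)=0.0000, V(4,4)=0.0000
Node (3,0) S=20.7646: V=(p*·9.2284+(1−p*)·16.9113)/1.18=10.1083; Δ=(9.2284−16.9113)/(27.2016−19.5187)=-1.0000; B=V−Δ·S=30.8729
Node (3,1) S=28.9379: V=(p*·0.0000+(1−p*)·9.2284)/1.18=2.7478; Δ=(0.0000−9.2284)/(37.9086−27.2016)=-0.8619; B=V−Δ·S=27.6893
Node (3,2) S=40.3284: V=(p*·0.0000+(1−p*)·0.0000)/1.18=0.0000; Δ=(0.0000−0.0000)/(52.8301−37.9086)=0.0000; B=V−Δ·S=0.0000
Node (3,3) S=56.2023: V=(p*·0.0000+(1−p*)·0.0000)/1.18=0.0000; Δ=(0.0000−0.0000)/(73.6250−52.8301)=0.0000; B=V−Δ·S=0.0000
Node (2,0) S=22.0900: V=(p*·2.7478+(1−p*)·10.1083)/1.18=4.5203; Δ=(2.7478−10.1083)/(28.9379−20.7646)=-0.9006; B=V−Δ·S=24.4135
Node (2,1) S=30.7850: V=(p*·0.0000+(1−p*)·2.7478)/1.18=0.8182; Δ=(0.0000−2.7478)/(40.3284−28.9379)=-0.2412; B=V−Δ·S=8.2447
Node (2,2) S=42.9025: V=(p*·0.0000+(1−p*)·0.0000)/1.18=0.0000; Δ=(0.0000−0.0000)/(56.2023−40.3284)=0.0000; B=V−Δ·S=0.0000
Node (1,0) S=23.5000: V=(p*·0.8182+(1−p*)·4.5203)/1.18=1.7957; Δ=(0.8182−4.5203)/(30.7850−22.0900)=-0.4258; B=V−Δ·S=11.8013
Node (1,1) S=32.7500: V=(p*·0.0000+(1−p*)·0.8182)/1.18=0.2436; Δ=(0.0000−0.8182)/(42.9025−30.7850)=-0.0675; B=V−Δ·S=2.4549
Node (0,0) S=25.0000: V=(p*·0.2436+(1−p*)·1.7957)/1.18=0.6686; Δ=(0.2436−1.7957)/(32.7500−23.5000)=-0.1678; B=V−Δ·S=4.8634
Check: Δ(0,0)·S0 + B(0,0) = 0.6686 = V0.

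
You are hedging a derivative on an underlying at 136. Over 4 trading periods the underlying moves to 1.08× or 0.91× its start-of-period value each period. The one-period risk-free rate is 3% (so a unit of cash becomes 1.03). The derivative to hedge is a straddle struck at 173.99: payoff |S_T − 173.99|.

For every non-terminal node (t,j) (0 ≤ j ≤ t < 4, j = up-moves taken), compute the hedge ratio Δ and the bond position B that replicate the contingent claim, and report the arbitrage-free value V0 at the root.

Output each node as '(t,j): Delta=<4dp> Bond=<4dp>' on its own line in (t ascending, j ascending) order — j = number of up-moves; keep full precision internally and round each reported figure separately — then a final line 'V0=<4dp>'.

Since d<R<u, set p* = (R−d)/(u−d) = 0.7059; price each node as the discounted p*-expectation of its children.
Terminal payoffs: V(4,0)=80.7281, V(4,1)=63.3055, V(4,2)=42.6282, V(4,3)=18.0880, V(4,4)=11.0365
(3,0): S=102.4857. Δ = (V_up−V_dn)/(S_up−S_dn) = (63.3055−80.7281)/(110.6845−93.2619) = -1.0000. V = [p*·63.3055 + (1−p*)·80.7281]/1.03 = 66.4367. B = V − Δ·S = 168.9223.
(3,1): S=121.6313. Δ = (V_up−V_dn)/(S_up−S_dn) = (42.6282−63.3055)/(131.3618−110.6845) = -1.0000. V = [p*·42.6282 + (1−p*)·63.3055]/1.03 = 47.2910. B = V − Δ·S = 168.9223.
(3,2): S=144.3537. Δ = (V_up−V_dn)/(S_up−S_dn) = (18.0880−42.6282)/(155.9020−131.3618) = -1.0000. V = [p*·18.0880 + (1−p*)·42.6282]/1.03 = 24.5687. B = V − Δ·S = 168.9223.
(3,3): S=171.3208. Δ = (V_up−V_dn)/(S_up−S_dn) = (11.0365−18.0880)/(185.0265−155.9020) = -0.2421. V = [p*·11.0365 + (1−p*)·18.0880]/1.03 = 12.7286. B = V − Δ·S = 54.2083.
(2,0): S=112.6216. Δ = (V_up−V_dn)/(S_up−S_dn) = (47.2910−66.4367)/(121.6313−102.4857) = -1.0000. V = [p*·47.2910 + (1−p*)·66.4367]/1.03 = 51.3807. B = V − Δ·S = 164.0023.
(2,1): S=133.6608. Δ = (V_up−V_dn)/(S_up−S_dn) = (24.5687−47.2910)/(144.3537−121.6313) = -1.0000. V = [p*·24.5687 + (1−p*)·47.2910]/1.03 = 30.3415. B = V − Δ·S = 164.0023.
(2,2): S=158.6304. Δ = (V_up−V_dn)/(S_up−S_dn) = (12.7286−24.5687)/(171.3208−144.3537) = -0.4391. V = [p*·12.7286 + (1−p*)·24.5687]/1.03 = 15.7388. B = V − Δ·S = 85.3861.
(1,0): S=123.7600. Δ = (V_up−V_dn)/(S_up−S_dn) = (30.3415−51.3807)/(133.6608−112.6216) = -1.0000. V = [p*·30.3415 + (1−p*)·51.3807]/1.03 = 35.4655. B = V − Δ·S = 159.2255.
(1,1): S=146.8800. Δ = (V_up−V_dn)/(S_up−S_dn) = (15.7388−30.3415)/(158.6304−133.6608) = -0.5848. V = [p*·15.7388 + (1−p*)·30.3415]/1.03 = 19.4502. B = V − Δ·S = 105.3481.
(0,0): S=136.0000. Δ = (V_up−V_dn)/(S_up−S_dn) = (19.4502−35.4655)/(146.8800−123.7600) = -0.6927. V = [p*·19.4502 + (1−p*)·35.4655]/1.03 = 23.4569. B = V − Δ·S = 117.6644.
Check: Δ(0,0)·S0 + B(0,0) = 23.4569 = V0.

(0,0): Delta=-0.6927 Bond=117.6644
(1,0): Delta=-1.0000 Bond=159.2255
(1,1): Delta=-0.5848 Bond=105.3481
(2,0): Delta=-1.0000 Bond=164.0023
(2,1): Delta=-1.0000 Bond=164.0023
(2,2): Delta=-0.4391 Bond=85.3861
(3,0): Delta=-1.0000 Bond=168.9223
(3,1): Delta=-1.0000 Bond=168.9223
(3,2): Delta=-1.0000 Bond=168.9223
(3,3): Delta=-0.2421 Bond=54.2083
V0=23.4569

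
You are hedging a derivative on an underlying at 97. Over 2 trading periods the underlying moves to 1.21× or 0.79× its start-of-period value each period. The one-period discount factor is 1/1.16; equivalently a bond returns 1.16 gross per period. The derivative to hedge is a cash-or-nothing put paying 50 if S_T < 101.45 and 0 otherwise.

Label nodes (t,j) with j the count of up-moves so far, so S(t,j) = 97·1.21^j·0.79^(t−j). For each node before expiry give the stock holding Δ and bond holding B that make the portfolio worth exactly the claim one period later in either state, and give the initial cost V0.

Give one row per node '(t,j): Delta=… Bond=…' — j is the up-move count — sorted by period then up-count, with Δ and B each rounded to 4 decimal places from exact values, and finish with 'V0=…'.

No-arbitrage ⇒ martingale measure with p* = (R−d)/(u−d) = 0.8810.
Payoff layer (t=2): V(2,0)=50.0000, V(2,1)=50.0000, V(2,2)=0.0000
(1,0): S=76.6300. Δ = (V_up−V_dn)/(S_up−S_dn) = (50.0000−50.0000)/(92.7223−60.5377) = 0.0000. V = [p*·50.0000 + (1−p*)·50.0000]/1.16 = 43.1034. B = V − Δ·S = 43.1034.
(1,1): S=117.3700. Δ = (V_up−V_dn)/(S_up−S_dn) = (0.0000−50.0000)/(142.0177−92.7223) = -1.0143. V = [p*·0.0000 + (1−p*)·50.0000]/1.16 = 5.1314. B = V − Δ·S = 124.1790.
(0,0): S=97.0000. Δ = (V_up−V_dn)/(S_up−S_dn) = (5.1314−43.1034)/(117.3700−76.6300) = -0.9321. V = [p*·5.1314 + (1−p*)·43.1034]/1.16 = 8.3206. B = V − Δ·S = 98.7303.
The time-0 hedge costs 8.3206, which is the no-arbitrage price.

(0,0): Delta=-0.9321 Bond=98.7303
(1,0): Delta=0.0000 Bond=43.1034
(1,1): Delta=-1.0143 Bond=124.1790
V0=8.3206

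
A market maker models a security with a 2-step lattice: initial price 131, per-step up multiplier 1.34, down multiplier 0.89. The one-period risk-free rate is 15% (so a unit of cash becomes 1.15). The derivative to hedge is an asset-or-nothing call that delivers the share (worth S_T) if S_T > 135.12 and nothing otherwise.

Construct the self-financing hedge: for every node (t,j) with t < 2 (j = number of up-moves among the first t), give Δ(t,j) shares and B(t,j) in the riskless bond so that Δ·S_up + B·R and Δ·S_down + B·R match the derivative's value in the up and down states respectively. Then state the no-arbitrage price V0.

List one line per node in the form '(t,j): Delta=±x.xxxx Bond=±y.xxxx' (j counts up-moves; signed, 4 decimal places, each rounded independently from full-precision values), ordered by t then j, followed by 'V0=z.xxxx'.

(0,0): Delta=1.6463 Bond=-98.6482
(1,0): Delta=2.9778 Bond=-268.6864
(1,1): Delta=1.0000 Bond=0.0000
V0=117.0126

Under the risk-neutral measure, an up-move has probability p* = (R−d)/(u−d) = 0.5778 and values discount at R = 1.15.
Terminal payoffs: V(2,0)=0.0000, V(2,1)=156.2306, V(2,2)=235.2236
(1,0): S=116.5900. Δ = (V_up−V_dn)/(S_up−S_dn) = (156.2306−0.0000)/(156.2306−103.7651) = 2.9778. V = [p*·156.2306 + (1−p*)·0.0000]/1.15 = 78.4927. B = V − Δ·S = -268.6864.
(1,1): S=175.5400. Δ = (V_up−V_dn)/(S_up−S_dn) = (235.2236−156.2306)/(235.2236−156.2306) = 1.0000. V = [p*·235.2236 + (1−p*)·156.2306]/1.15 = 175.5400. B = V − Δ·S = 0.0000.
(0,0): S=131.0000. Δ = (V_up−V_dn)/(S_up−S_dn) = (175.5400−78.4927)/(175.5400−116.5900) = 1.6463. V = [p*·175.5400 + (1−p*)·78.4927]/1.15 = 117.0126. B = V − Δ·S = -98.6482.
Self-financing check: at every node Δ·S+B equals the discounted successor values.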